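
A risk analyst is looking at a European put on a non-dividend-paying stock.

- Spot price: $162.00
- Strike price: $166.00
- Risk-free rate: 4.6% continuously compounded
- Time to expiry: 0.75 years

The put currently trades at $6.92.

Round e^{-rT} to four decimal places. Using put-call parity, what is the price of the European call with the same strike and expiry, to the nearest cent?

exp(−rT) = exp(−0.046·0.75) = 0.9661
Put-call parity: C − P = S − K·e^(−rT) = 162 − 166·0.9661 = 162 − 160.3726 = 1.6274
C = P + (C − P) = 6.92 + (1.6274) = 8.5474

$8.55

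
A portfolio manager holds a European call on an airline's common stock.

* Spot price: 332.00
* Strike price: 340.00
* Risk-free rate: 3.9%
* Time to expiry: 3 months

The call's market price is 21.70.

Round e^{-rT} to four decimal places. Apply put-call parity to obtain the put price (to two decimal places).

26.40

exp(−rT) = exp(−0.039·0.25) = 0.9903
Put-call parity: C − P = S − K·e^(−rT) = 332 − 340·0.9903 = 332 − 336.7020 = -4.7020
P = C − (C − P) = 21.70 − (-4.7020) = 26.4020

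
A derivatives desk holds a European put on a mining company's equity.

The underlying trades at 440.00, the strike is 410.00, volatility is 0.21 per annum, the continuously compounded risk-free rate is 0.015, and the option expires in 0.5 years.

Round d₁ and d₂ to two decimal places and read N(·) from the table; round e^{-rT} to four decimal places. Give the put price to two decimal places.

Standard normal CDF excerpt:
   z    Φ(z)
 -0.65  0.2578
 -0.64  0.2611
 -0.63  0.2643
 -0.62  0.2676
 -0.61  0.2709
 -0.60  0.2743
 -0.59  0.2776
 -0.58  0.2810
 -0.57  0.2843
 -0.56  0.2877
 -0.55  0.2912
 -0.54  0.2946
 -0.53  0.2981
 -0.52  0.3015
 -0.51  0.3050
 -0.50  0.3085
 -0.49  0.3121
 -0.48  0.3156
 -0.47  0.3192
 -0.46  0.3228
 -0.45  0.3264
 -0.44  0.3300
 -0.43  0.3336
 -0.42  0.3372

12.13

T = 0.5;  σ√T = 0.1485
d₁ = [ln(440/410) + (0.015 + 0.21²/2)·0.5] / 0.1485 = [0.0706 + 0.0185] / 0.1485 = 0.6003 → 0.60
d₂ = d₁ − σ√T = 0.6003 − 0.1485 = 0.4518 → 0.45
e^(−rT) = e^(−0.015·0.5) = 0.9925
N(−d₂) = N(-0.45) = 0.3264;  N(−d₁) = N(-0.60) = 0.2743
P = 410·0.9925·0.3264 − 440·0.2743 = 132.8203 − 120.6920 = 12.1283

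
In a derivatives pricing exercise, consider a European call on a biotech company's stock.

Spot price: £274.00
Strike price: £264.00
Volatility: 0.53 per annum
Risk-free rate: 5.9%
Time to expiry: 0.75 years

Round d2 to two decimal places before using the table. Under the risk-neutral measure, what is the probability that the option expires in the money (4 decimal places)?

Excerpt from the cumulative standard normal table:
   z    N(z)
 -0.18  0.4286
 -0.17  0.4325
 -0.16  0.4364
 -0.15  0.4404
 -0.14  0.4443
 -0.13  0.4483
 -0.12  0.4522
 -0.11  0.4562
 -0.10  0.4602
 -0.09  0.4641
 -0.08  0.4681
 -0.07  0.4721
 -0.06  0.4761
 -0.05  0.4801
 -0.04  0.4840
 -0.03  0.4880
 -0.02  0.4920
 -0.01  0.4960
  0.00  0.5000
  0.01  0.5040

0.4801

σ√T = 0.53 × 0.8660 = 0.4590
d₁ = [ln(274/264) + (0.059 + 0.53²/2)·0.75] / 0.4590 = [0.0372 + 0.1496] / 0.4590 = 0.4069 ⇒ 0.41
d₂ = d₁ − σ√T = 0.4069 − 0.4590 = -0.0521 ⇒ -0.05
Pr(exercise) under Q = N(d₂) = 0.4801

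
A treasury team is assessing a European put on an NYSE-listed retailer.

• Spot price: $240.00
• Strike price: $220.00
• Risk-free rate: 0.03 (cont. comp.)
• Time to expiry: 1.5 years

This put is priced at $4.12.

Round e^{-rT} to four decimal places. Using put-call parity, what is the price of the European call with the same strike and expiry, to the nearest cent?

$33.80

e^(−rT) = e^(−0.03·1.5) = 0.9560
Put-call parity: C − P = S − K·e^(−rT) = 240 − 220·0.9560 = 240 − 210.3200 = 29.6800
C = P + (C − P) = 4.12 + (29.6800) = 33.8000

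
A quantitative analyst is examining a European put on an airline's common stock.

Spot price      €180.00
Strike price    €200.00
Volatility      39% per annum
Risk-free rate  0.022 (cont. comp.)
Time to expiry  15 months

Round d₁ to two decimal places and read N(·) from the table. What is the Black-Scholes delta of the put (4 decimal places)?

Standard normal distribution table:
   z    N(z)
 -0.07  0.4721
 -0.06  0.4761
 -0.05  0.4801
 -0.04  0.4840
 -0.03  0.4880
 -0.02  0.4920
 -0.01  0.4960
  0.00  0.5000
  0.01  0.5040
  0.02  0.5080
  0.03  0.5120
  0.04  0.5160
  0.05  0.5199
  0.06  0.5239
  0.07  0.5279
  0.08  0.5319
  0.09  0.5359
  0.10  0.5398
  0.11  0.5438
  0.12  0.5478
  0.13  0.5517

T = 1.25;  σ√T = 0.4360
ln(S/K) + (r + σ²/2)T = ln(180/200) + (0.022 + 0.39²/2)·1.25 = -0.1054 + 0.1226 = 0.0172
d₁ = 0.0172 / 0.4360 = 0.0395 ≈ 0.04
N(d₁) = N(0.04) = 0.5160
Δ_put = N(d₁) − 1 = 0.5160 − 1 = -0.4840

-0.4840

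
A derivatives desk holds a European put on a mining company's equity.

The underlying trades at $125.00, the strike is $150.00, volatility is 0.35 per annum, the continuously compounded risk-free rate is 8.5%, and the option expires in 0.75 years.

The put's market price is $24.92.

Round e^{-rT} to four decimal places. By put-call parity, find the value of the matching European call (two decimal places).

$9.19

e^(−rT) = e^(−0.085·0.75) = 0.9382
Put-call parity: C − P = S − K·e^(−rT) = 125 − 150·0.9382 = 125 − 140.7300 = -15.7300
C = P + (C − P) = 24.92 + (-15.7300) = 9.1900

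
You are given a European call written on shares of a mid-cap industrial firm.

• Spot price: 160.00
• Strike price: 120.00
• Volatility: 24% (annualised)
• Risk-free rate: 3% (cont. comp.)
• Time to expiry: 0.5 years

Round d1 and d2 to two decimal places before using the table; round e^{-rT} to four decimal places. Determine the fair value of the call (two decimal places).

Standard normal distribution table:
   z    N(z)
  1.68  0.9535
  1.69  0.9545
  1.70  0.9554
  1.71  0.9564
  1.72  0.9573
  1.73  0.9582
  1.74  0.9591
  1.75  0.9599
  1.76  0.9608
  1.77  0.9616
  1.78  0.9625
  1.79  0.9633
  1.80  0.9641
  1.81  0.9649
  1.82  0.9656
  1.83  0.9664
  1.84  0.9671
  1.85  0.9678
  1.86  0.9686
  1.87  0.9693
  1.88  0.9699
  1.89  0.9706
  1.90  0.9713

T = 0.5;  σ√T = 0.1697
ln(S/K) + (r + σ²/2)T = ln(160/120) + (0.03 + 0.24²/2)·0.5 = 0.2877 + 0.0294 = 0.3171
d₁ = 0.3171 / 0.1697 = 1.8684 which rounds to 1.87
d₂ = d₁ − σ√T = 1.8684 − 0.1697 = 1.6987 which rounds to 1.70
exp(−rT) = exp(−0.03·0.5) = 0.9851
N(d₁) = N(1.87) = 0.9693;  N(d₂) = N(1.70) = 0.9554
C = 160·0.9693 − 120·0.9851·0.9554 = 155.0880 − 112.9397 = 42.1483

42.15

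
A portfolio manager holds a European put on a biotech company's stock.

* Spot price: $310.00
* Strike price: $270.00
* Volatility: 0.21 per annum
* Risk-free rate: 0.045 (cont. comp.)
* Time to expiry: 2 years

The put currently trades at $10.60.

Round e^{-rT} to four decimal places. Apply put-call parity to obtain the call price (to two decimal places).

e^(−rT) = e^(−0.045·2) = 0.9139
Put-call parity: C − P = S − K·e^(−rT) = 310 − 270·0.9139 = 310 − 246.7530 = 63.2470
C = P + (C − P) = 10.60 + (63.2470) = 73.8470

$73.85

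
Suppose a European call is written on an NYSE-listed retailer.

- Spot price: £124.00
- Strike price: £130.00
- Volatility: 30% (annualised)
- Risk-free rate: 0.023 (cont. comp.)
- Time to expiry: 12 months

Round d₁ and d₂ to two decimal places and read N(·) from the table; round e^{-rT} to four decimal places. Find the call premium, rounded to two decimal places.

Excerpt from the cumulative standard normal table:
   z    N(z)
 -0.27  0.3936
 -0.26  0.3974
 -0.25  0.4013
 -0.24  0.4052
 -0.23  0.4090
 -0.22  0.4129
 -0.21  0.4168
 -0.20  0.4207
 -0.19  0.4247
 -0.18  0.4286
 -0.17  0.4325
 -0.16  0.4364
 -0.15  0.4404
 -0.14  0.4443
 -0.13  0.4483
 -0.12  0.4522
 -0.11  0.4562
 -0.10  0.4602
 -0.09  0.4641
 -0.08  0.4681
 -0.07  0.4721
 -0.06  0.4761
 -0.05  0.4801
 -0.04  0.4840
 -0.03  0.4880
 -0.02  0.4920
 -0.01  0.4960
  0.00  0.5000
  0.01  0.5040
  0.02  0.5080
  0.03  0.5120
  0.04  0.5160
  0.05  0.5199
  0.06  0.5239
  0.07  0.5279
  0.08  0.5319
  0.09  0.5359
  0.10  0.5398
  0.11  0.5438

σ√T = 0.3·√1 = 0.3000
ln(S/K) + (r + σ²/2)T = ln(124/130) + (0.023 + 0.3²/2)·1 = -0.0473 + 0.0680 = 0.0207
d₁ = 0.0207 / 0.3000 = 0.0692 ≈ 0.07
d₂ = d₁ − σ√T = 0.0692 − 0.3000 = -0.2308 ≈ -0.23
e^(−rT) = e^(−0.023·1) = 0.9773
N(d₁) = N(0.07) = 0.5279;  N(d₂) = N(-0.23) = 0.4090
C = 124·0.5279 − 130·0.9773·0.4090 = 65.4596 − 51.9630 = 13.4966

£13.50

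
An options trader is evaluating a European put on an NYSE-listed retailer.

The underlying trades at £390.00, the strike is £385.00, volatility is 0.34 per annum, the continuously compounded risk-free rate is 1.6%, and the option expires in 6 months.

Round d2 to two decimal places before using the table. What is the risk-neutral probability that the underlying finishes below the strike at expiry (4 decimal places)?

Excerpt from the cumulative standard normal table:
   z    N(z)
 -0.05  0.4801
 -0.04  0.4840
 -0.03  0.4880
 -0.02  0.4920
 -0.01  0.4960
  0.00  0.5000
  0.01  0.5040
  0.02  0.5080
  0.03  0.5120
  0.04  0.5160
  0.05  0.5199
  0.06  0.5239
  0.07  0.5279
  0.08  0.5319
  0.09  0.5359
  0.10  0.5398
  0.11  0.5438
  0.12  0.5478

σ√T = 0.34 × 0.7071 = 0.2404
d₁ = [ln(390/385) + (0.016 + 0.34²/2)·0.5] / 0.2404 = [0.0129 + 0.0369] / 0.2404 = 0.2072 which rounds to 0.21
d₂ = d₁ − σ√T = 0.2072 − 0.2404 = -0.0333 which rounds to -0.03
Risk-neutral Pr[S_T < K] = N(−d₂) = N(0.03) = 0.5120

0.5120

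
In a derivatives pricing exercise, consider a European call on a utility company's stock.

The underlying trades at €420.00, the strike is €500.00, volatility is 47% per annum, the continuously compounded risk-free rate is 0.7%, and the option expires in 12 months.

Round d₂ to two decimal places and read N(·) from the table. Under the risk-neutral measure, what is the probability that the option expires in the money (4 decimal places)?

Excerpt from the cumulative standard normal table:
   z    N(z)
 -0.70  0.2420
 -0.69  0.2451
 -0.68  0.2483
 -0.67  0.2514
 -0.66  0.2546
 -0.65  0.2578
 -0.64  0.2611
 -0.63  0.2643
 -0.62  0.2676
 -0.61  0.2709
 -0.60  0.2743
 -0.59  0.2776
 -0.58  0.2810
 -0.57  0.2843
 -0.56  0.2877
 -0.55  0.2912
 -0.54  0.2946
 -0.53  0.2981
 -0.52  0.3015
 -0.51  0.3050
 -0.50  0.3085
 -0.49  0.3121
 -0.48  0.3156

σ√T = 0.47·√1 = 0.4700
d₁ = [ln(420/500) + (0.007 + 0.47²/2)·1] / 0.4700 = [-0.1744 + 0.1174] / 0.4700 = -0.1211 ≈ -0.12
d₂ = d₁ − σ√T = -0.1211 − 0.4700 = -0.5911 ≈ -0.59
Pr(exercise) under Q = N(d₂) = 0.2776

0.2776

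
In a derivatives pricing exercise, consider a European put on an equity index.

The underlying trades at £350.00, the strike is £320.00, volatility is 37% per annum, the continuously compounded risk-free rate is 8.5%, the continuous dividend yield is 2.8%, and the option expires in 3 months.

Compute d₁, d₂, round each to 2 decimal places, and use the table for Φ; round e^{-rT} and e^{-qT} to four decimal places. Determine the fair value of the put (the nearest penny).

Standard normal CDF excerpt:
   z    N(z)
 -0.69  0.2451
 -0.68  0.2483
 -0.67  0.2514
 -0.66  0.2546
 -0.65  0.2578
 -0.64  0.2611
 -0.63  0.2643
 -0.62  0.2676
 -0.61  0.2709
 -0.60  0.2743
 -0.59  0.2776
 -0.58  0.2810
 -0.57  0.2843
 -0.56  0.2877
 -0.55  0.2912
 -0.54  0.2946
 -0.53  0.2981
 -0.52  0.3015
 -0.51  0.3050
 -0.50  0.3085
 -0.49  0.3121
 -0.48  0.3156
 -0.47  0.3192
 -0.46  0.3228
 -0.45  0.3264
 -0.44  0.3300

σ√T = 0.37·√0.25 = 0.1850
d₁ = [ln(350/320) + (0.085 − 0.028 + ½·0.37²)·0.25] / (σ√T) = (0.0896 + 0.0314) / 0.1850 = 0.6539 which rounds to 0.65
d₂ = 0.6539 − 0.1850 = 0.4689 which rounds to 0.47
e^(−qT) = e^(−0.028·0.25) = 0.9930;  e^(−rT) = e^(−0.085·0.25) = 0.9790
P = 320·0.9790·N(-0.47) − 350·0.9930·N(-0.65) = 320·0.9790·0.3192 − 350·0.9930·0.2578 = 99.9990 − 89.5984 = 10.4006

£10.40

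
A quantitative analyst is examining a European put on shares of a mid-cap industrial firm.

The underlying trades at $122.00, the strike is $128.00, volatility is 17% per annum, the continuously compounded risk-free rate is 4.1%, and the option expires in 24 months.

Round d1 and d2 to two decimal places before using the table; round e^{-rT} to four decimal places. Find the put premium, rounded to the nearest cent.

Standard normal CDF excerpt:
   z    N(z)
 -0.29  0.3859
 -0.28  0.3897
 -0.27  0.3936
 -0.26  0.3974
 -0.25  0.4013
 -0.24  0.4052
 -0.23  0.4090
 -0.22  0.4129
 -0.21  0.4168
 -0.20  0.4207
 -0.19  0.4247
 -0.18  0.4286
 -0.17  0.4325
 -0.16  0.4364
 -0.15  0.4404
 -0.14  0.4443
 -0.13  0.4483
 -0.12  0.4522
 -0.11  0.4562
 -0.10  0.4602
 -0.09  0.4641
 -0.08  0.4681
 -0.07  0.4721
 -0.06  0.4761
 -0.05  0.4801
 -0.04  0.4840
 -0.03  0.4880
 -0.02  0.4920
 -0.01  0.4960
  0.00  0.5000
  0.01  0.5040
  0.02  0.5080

T = 2;  σ√T = 0.2404
d₁ = [ln(122/128) + (0.041 + 0.17²/2)·2] / 0.2404 = [-0.0480 + 0.1109] / 0.2404 = 0.2616 ≈ 0.26
d₂ = d₁ − σ√T = 0.2616 − 0.2404 = 0.0212 ≈ 0.02
e^(−rT) = e^(−0.041·2) = 0.9213
P = 128·0.9213·N(-0.02) − 122·N(-0.26) = 128·0.9213·0.4920 − 122·0.3974 = 58.0198 − 48.4828 = 9.5370

$9.54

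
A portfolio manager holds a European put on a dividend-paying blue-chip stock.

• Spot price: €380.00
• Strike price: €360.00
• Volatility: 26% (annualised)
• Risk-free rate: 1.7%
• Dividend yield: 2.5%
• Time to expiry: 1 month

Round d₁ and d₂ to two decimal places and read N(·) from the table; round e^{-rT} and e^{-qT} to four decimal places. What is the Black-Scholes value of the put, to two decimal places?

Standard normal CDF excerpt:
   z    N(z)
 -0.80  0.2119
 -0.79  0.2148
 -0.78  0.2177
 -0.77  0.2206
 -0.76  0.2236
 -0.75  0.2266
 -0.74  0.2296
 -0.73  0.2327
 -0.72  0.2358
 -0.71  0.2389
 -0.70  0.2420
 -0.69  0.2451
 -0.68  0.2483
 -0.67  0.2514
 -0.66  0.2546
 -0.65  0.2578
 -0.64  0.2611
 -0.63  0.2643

€4.45

σ√T = 0.26·√0.08333 = 0.0751
ln(S/K) + (r − q + σ²/2)T = ln(380/360) + (0.017 − 0.025 + 0.26²/2)·0.08333 = 0.0541 + 0.0022 = 0.0562
d₁ = 0.0562 / 0.0751 = 0.7490 → 0.75
d₂ = d₁ − σ√T = 0.7490 − 0.0751 = 0.6740 → 0.67
exp(−qT) = exp(−0.025·0.08333) = 0.9979;  exp(−rT) = exp(−0.017·0.08333) = 0.9986
N(−d₂) = N(-0.67) = 0.2514;  N(−d₁) = N(-0.75) = 0.2266
P = 360·0.9986·0.2514 − 380·0.9979·0.2266 = 90.3773 − 85.9272 = 4.4501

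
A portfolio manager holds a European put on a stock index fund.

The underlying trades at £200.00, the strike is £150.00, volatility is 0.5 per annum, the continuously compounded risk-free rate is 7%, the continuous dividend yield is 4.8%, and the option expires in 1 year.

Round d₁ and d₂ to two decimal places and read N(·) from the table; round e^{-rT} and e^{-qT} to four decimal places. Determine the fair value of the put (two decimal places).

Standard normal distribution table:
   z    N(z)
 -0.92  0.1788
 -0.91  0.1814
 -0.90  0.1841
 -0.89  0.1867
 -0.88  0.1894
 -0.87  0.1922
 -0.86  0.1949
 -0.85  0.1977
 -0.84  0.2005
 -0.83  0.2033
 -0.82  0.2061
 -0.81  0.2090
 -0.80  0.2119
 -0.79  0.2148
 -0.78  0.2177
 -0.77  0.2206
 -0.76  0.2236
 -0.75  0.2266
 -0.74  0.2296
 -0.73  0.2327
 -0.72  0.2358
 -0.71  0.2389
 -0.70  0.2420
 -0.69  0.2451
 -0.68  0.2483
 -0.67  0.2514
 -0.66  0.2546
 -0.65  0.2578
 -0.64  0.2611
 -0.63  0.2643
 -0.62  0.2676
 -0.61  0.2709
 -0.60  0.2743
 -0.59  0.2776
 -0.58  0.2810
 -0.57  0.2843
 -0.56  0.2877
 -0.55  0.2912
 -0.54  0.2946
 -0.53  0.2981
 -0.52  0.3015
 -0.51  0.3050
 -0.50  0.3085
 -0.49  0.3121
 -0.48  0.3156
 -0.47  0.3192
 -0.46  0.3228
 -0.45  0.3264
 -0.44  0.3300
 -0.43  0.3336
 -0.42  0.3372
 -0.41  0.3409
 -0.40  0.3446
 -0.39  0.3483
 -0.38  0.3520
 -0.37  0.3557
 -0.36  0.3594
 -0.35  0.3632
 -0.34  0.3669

σ√T = 0.5 × 1.0000 = 0.5000
d₁ = [ln(200/150) + (0.07 − 0.048 + 0.5²/2)·1] / 0.5000 = [0.2877 + 0.1470] / 0.5000 = 0.8694 ⇒ 0.87
d₂ = d₁ − σ√T = 0.8694 − 0.5000 = 0.3694 ⇒ 0.37
exp(−qT) = exp(−0.048·1) = 0.9531;  exp(−rT) = exp(−0.07·1) = 0.9324
N(−d₂) = N(-0.37) = 0.3557;  N(−d₁) = N(-0.87) = 0.1922
P = 150·0.9324·0.3557 − 200·0.9531·0.1922 = 49.7482 − 36.6372 = 13.1110

£13.11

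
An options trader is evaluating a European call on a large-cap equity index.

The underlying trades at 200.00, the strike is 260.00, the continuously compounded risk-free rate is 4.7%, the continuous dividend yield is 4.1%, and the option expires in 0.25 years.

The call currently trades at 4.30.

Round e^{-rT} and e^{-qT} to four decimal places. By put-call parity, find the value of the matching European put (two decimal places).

63.30

e^(−qT) = e^(−0.041·0.25) = 0.9898;  e^(−rT) = e^(−0.047·0.25) = 0.9883
Put-call parity: C − P = S·e^(−qT) − K·e^(−rT) = 200·0.9898 − 260·0.9883 = 197.9600 − 256.9580 = -58.9980
P = C − (C − P) = 4.30 − (-58.9980) = 63.2980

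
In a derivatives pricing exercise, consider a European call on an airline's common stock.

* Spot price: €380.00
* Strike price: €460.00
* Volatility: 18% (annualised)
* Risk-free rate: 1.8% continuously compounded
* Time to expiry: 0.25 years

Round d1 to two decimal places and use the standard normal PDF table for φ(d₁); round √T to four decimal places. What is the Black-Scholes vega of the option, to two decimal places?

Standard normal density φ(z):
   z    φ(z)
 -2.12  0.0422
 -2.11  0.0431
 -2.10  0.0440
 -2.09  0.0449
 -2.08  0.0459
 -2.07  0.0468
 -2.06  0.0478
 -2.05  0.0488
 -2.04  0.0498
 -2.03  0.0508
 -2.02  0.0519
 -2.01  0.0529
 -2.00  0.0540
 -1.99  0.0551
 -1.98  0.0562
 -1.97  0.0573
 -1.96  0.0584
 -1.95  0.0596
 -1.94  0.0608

9.65

σ√T = 0.18·√0.25 = 0.0900
ln(S/K) + (r + σ²/2)T = ln(380/460) + (0.018 + 0.18²/2)·0.25 = -0.1911 + 0.0085 = -0.1825
d₁ = -0.1825 / 0.0900 = -2.0278 ⇒ -2.03
√T = √0.25 = 0.5000
φ(d₁) = φ(-2.03) = 0.0508
vega = S·φ(d₁)·√T = 380·0.0508·0.5000 = 9.6520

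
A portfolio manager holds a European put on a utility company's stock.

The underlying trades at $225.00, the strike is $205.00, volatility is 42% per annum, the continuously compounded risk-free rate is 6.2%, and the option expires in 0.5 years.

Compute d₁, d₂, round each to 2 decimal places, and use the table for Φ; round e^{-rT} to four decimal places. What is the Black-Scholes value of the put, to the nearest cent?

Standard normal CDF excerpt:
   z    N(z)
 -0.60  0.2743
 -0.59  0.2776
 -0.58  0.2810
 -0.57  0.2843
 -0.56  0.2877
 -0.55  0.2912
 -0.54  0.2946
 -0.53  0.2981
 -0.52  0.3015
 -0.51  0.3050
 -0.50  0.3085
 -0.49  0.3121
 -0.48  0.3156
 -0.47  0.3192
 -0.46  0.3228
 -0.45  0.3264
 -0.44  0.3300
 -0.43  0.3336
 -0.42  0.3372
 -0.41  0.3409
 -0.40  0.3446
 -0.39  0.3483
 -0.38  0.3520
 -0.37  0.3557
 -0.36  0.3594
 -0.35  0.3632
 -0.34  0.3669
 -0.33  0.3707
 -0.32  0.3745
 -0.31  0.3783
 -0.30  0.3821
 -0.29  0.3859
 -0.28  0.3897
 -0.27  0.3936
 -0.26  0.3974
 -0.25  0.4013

$14.26

σ√T = 0.42·√0.5 = 0.2970
d₁ = [ln(225/205) + (0.062 + 0.42²/2)·0.5] / 0.2970 = [0.0931 + 0.0751] / 0.2970 = 0.5663 ⇒ 0.57
d₂ = d₁ − σ√T = 0.5663 − 0.2970 = 0.2693 ⇒ 0.27
exp(−rT) = exp(−0.062·0.5) = 0.9695
N(−d₂) = N(-0.27) = 0.3936;  N(−d₁) = N(-0.57) = 0.2843
P = 205·0.9695·0.3936 − 225·0.2843 = 78.2270 − 63.9675 = 14.2595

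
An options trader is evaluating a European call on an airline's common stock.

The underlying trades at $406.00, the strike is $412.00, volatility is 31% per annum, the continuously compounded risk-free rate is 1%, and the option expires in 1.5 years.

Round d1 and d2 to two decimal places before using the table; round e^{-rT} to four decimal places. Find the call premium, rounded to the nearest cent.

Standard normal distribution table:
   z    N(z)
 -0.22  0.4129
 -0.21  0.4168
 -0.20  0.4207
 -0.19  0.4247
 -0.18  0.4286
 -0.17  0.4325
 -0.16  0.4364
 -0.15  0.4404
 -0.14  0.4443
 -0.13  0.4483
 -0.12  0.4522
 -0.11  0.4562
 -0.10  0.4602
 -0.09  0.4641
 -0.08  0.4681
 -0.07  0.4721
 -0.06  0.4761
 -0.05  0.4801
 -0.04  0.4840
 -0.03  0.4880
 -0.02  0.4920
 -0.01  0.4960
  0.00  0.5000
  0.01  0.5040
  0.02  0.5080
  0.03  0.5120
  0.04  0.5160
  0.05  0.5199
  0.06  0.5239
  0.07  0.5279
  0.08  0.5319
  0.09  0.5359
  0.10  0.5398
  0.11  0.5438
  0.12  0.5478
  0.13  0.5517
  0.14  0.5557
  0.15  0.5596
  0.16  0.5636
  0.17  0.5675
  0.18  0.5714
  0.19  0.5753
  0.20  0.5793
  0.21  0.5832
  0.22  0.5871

T = 1.5;  σ√T = 0.3797
d₁ = [ln(406/412) + (0.01 + 0.31²/2)·1.5] / 0.3797 = [-0.0147 + 0.0871] / 0.3797 = 0.1907 ⇒ 0.19
d₂ = d₁ − σ√T = 0.1907 − 0.3797 = -0.1890 ⇒ -0.19
exp(−rT) = exp(−0.01·1.5) = 0.9851
N(d₁) = N(0.19) = 0.5753;  N(d₂) = N(-0.19) = 0.4247
C = 406·0.5753 − 412·0.9851·0.4247 = 233.5718 − 172.3693 = 61.2025

$61.20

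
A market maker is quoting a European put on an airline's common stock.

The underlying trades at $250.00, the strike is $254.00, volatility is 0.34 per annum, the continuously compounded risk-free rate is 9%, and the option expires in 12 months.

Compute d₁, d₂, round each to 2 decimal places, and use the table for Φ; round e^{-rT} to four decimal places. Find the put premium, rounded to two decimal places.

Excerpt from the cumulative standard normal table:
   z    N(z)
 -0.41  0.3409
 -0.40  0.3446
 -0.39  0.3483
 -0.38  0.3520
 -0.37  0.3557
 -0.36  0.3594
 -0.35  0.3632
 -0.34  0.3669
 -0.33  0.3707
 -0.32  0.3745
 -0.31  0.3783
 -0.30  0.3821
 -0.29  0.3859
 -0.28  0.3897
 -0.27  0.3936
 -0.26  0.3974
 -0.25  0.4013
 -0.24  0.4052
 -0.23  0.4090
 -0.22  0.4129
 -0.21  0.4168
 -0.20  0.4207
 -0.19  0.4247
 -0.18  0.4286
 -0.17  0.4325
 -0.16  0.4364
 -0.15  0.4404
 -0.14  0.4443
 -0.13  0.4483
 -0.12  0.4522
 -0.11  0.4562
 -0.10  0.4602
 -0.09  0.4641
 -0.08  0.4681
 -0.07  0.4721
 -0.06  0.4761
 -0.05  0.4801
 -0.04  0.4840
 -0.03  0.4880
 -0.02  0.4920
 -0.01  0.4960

σ√T = 0.34 × 1.0000 = 0.3400
d₁ = [ln(250/254) + (0.09 + 0.34²/2)·1] / 0.3400 = [-0.0159 + 0.1478] / 0.3400 = 0.3880 → 0.39
d₂ = d₁ − σ√T = 0.3880 − 0.3400 = 0.0480 → 0.05
e^(−rT) = e^(−0.09·1) = 0.9139
N(−d₂) = N(-0.05) = 0.4801;  N(−d₁) = N(-0.39) = 0.3483
P = 254·0.9139·0.4801 − 250·0.3483 = 111.4459 − 87.0750 = 24.3709

$24.37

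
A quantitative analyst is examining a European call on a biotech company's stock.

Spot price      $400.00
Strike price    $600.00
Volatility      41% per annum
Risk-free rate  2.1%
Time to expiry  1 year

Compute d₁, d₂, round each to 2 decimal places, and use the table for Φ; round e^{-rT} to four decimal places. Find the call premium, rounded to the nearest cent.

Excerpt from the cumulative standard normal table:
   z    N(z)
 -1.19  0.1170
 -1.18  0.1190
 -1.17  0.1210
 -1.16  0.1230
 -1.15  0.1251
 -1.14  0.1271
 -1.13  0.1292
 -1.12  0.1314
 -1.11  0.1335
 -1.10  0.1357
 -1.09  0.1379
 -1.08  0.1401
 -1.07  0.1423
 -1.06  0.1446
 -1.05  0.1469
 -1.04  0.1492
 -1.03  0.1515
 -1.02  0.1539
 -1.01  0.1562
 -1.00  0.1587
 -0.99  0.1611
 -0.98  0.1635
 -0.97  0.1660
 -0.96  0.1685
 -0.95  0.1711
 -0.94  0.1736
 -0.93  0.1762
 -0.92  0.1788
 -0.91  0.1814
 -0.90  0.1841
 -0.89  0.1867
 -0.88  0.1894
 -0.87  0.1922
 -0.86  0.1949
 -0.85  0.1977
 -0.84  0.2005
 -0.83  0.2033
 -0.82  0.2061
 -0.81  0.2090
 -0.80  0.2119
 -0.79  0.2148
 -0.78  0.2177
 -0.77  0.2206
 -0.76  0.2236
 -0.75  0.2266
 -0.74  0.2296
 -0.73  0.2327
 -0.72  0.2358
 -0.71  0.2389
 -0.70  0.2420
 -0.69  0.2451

σ√T = 0.41·√1 = 0.4100
d₁ = [ln(400/600) + (0.021 + 0.41²/2)·1] / 0.4100 = [-0.4055 + 0.1050] / 0.4100 = -0.7327 which rounds to -0.73
d₂ = d₁ − σ√T = -0.7327 − 0.4100 = -1.1427 which rounds to -1.14
e^(−rT) = e^(−0.021·1) = 0.9792
N(d₁) = N(-0.73) = 0.2327;  N(d₂) = N(-1.14) = 0.1271
C = 400·0.2327 − 600·0.9792·0.1271 = 93.0800 − 74.6738 = 18.4062

$18.41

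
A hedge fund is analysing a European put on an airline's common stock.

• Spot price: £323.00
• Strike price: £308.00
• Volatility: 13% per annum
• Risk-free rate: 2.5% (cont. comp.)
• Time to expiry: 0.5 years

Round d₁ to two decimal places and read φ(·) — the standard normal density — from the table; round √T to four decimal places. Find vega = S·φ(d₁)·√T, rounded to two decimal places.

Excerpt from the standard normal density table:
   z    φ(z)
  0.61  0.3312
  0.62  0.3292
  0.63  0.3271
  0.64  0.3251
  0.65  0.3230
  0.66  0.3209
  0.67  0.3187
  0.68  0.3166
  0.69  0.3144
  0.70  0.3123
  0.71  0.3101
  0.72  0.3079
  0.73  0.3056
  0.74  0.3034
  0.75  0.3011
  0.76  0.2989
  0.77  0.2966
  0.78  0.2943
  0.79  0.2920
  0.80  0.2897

σ√T = 0.13 × 0.7071 = 0.0919
d₁ = [ln(323/308) + (0.025 + 0.13²/2)·0.5] / 0.0919 = [0.0476 + 0.0167] / 0.0919 = 0.6992 → 0.70
√T = √0.5 = 0.7071
φ(d₁) = φ(0.70) = 0.3123
vega = S·φ(d₁)·√T = 323·0.3123·0.7071 = 71.3272

71.33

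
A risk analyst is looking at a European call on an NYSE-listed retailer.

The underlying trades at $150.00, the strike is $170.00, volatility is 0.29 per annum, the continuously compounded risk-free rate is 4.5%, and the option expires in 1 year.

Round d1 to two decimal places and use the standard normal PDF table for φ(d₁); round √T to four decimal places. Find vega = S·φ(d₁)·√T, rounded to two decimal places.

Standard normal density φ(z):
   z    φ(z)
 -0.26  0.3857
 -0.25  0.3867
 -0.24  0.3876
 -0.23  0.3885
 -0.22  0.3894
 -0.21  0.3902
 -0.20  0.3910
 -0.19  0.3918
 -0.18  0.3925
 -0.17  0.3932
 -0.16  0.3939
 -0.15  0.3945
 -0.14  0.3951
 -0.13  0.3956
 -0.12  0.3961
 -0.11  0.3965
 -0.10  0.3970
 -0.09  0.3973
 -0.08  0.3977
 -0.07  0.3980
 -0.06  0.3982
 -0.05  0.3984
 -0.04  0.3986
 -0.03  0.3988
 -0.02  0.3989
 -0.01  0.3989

σ√T = 0.29·√1 = 0.2900
d₁ = [ln(150/170) + (0.045 + ½·0.29²)·1] / (σ√T) = (-0.1252 + 0.0870) / 0.2900 = -0.1314 ≈ -0.13
√T = √1 = 1.0000
φ(d₁) = φ(-0.13) = 0.3956
vega = S·φ(d₁)·√T = 150·0.3956·1.0000 = 59.3400

59.34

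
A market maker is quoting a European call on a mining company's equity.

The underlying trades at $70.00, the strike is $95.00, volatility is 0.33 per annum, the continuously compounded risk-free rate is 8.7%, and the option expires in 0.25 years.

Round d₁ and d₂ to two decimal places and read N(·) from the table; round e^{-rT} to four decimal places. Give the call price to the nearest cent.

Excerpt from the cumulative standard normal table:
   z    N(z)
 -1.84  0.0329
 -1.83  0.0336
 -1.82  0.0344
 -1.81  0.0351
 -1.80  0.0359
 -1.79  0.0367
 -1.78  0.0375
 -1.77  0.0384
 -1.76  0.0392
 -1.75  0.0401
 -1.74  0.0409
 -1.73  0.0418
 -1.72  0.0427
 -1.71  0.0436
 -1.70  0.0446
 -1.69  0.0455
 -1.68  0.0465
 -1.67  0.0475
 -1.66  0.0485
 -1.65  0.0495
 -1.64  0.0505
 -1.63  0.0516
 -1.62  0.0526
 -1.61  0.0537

T = 0.25;  σ√T = 0.1650
d₁ = [ln(70/95) + (0.087 + 0.33²/2)·0.25] / 0.1650 = [-0.3054 + 0.0354] / 0.1650 = -1.6365 which rounds to -1.64
d₂ = d₁ − σ√T = -1.6365 − 0.1650 = -1.8015 which rounds to -1.80
exp(−rT) = exp(−0.087·0.25) = 0.9785
C = 70·N(-1.64) − 95·0.9785·N(-1.80) = 70·0.0505 − 95·0.9785·0.0359 = 3.5350 − 3.3372 = 0.1978

$0.20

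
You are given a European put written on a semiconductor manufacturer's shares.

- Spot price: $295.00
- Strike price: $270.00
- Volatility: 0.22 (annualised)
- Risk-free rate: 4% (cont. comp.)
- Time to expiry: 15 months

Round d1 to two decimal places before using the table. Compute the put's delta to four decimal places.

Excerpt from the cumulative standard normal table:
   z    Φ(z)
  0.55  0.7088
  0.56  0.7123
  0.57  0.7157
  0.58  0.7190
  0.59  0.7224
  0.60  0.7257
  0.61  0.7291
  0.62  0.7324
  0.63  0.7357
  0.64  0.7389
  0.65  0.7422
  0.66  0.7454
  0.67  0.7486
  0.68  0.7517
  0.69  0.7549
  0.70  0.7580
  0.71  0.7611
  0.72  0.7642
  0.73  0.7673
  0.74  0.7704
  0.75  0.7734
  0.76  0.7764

σ√T = 0.22 × 1.1180 = 0.2460
d₁ = [ln(295/270) + (0.04 + 0.22²/2)·1.25] / 0.2460 = [0.0886 + 0.0803] / 0.2460 = 0.6863 ≈ 0.69
N(d₁) = N(0.69) = 0.7549
Δ_put = N(d₁) − 1 = 0.7549 − 1 = -0.2451

-0.2451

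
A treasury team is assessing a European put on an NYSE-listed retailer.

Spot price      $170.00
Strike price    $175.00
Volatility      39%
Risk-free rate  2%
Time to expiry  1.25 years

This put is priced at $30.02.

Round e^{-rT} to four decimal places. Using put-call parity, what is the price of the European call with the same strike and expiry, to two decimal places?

$29.34

exp(−rT) = exp(−0.02·1.25) = 0.9753
Put-call parity: C − P = S − K·e^(−rT) = 170 − 175·0.9753 = 170 − 170.6775 = -0.6775
C = P + (C − P) = 30.02 + (-0.6775) = 29.3425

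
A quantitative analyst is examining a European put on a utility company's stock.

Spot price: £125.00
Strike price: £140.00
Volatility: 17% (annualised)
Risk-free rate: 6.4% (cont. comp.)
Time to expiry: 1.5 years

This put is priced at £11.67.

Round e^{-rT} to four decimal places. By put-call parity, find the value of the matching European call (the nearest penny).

exp(−rT) = exp(−0.064·1.5) = 0.9085
Put-call parity: C − P = S − K·e^(−rT) = 125 − 140·0.9085 = 125 − 127.1900 = -2.1900
C = P + (C − P) = 11.67 + (-2.1900) = 9.4800

£9.48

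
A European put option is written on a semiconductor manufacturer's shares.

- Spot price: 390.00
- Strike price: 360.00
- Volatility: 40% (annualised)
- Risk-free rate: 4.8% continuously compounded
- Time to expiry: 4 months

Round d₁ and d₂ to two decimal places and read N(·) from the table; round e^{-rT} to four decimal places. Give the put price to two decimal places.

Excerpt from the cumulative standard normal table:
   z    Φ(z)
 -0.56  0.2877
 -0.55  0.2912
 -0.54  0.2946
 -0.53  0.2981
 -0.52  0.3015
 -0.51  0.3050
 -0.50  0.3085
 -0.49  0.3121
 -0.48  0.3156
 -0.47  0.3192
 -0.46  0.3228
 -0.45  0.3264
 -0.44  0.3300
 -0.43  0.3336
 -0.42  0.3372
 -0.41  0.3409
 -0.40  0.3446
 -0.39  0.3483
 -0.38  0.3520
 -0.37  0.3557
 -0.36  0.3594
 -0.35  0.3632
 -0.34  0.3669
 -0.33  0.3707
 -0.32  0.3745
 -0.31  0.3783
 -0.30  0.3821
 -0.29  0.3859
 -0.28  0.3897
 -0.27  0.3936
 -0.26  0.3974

19.11

T = 0.3333;  σ√T = 0.2309
d₁ = [ln(390/360) + (0.048 + ½·0.4²)·0.3333] / (σ√T) = (0.0800 + 0.0427) / 0.2309 = 0.5313 ⇒ 0.53
d₂ = 0.5313 − 0.2309 = 0.3004 ⇒ 0.30
exp(−rT) = exp(−0.048·0.3333) = 0.9841
N(−d₂) = N(-0.30) = 0.3821;  N(−d₁) = N(-0.53) = 0.2981
P = 360·0.9841·0.3821 − 390·0.2981 = 135.3689 − 116.2590 = 19.1099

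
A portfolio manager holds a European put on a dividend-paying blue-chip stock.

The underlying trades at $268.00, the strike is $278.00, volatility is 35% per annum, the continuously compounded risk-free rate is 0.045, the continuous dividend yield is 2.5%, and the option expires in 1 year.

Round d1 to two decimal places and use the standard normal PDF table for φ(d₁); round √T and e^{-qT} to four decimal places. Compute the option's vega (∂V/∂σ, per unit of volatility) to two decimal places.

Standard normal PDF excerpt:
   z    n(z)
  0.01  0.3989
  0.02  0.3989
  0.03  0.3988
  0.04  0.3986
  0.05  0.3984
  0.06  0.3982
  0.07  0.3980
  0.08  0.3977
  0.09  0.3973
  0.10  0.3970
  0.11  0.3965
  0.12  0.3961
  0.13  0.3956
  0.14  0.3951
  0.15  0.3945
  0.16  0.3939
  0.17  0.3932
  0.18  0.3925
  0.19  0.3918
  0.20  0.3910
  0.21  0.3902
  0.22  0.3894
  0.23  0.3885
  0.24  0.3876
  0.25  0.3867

σ√T = 0.35 × 1.0000 = 0.3500
d₁ = [ln(268/278) + (0.045 − 0.025 + 0.35²/2)·1] / 0.3500 = [-0.0366 + 0.0812] / 0.3500 = 0.1275 ≈ 0.13
√T = √1 = 1.0000
φ(d₁) = φ(0.13) = 0.3956
exp(−qT) = exp(−0.025·1) = 0.9753
vega = S·exp(−qT)·φ(d₁)·√T = 268·0.9753·0.3956·1.0000 = 103.4021

103.40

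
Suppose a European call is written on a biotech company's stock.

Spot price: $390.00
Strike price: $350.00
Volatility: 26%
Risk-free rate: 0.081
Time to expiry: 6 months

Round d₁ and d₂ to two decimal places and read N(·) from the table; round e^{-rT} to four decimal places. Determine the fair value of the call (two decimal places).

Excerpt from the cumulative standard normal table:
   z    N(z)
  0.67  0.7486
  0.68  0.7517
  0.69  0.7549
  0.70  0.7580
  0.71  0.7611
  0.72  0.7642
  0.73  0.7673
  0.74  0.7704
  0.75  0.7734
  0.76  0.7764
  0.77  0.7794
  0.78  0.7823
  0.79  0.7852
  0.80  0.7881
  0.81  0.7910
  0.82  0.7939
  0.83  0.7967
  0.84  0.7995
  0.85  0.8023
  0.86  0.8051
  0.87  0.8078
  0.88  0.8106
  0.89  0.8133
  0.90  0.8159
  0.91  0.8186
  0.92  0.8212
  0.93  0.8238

σ√T = 0.26 × 0.7071 = 0.1838
d₁ = [ln(390/350) + (0.081 + 0.26²/2)·0.5] / 0.1838 = [0.1082 + 0.0574] / 0.1838 = 0.9008 → 0.90
d₂ = d₁ − σ√T = 0.9008 − 0.1838 = 0.7170 → 0.72
e^(−rT) = e^(−0.081·0.5) = 0.9603
C = 390·N(0.90) − 350·0.9603·N(0.72) = 390·0.8159 − 350·0.9603·0.7642 = 318.2010 − 256.8514 = 61.3496

$61.35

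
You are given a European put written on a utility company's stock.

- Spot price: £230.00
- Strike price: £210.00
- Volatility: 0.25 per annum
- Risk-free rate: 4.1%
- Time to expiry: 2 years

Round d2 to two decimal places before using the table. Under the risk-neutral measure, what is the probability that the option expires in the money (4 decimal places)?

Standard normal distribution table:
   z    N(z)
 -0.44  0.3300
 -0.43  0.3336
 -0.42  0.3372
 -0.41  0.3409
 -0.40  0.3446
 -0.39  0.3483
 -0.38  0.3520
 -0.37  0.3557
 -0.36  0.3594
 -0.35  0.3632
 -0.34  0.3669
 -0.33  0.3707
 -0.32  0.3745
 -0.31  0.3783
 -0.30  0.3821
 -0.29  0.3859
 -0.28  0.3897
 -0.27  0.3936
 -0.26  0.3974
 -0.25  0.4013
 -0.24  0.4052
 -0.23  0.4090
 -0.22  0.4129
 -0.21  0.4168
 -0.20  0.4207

0.3783

σ√T = 0.25 × 1.4142 = 0.3536
d₁ = [ln(230/210) + (0.041 + 0.25²/2)·2] / 0.3536 = [0.0910 + 0.1445] / 0.3536 = 0.6660 → 0.67
d₂ = d₁ − σ√T = 0.6660 − 0.3536 = 0.3125 → 0.31
Risk-neutral Pr[S_T < K] = N(−d₂) = N(-0.31) = 0.3783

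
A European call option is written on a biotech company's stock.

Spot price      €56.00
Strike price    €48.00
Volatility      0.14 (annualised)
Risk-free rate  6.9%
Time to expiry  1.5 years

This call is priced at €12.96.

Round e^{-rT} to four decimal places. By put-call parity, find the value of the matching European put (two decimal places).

exp(−rT) = exp(−0.069·1.5) = 0.9017
Put-call parity: C − P = S − K·e^(−rT) = 56 − 48·0.9017 = 56 − 43.2816 = 12.7184
P = C − (C − P) = 12.96 − (12.7184) = 0.2416

€0.24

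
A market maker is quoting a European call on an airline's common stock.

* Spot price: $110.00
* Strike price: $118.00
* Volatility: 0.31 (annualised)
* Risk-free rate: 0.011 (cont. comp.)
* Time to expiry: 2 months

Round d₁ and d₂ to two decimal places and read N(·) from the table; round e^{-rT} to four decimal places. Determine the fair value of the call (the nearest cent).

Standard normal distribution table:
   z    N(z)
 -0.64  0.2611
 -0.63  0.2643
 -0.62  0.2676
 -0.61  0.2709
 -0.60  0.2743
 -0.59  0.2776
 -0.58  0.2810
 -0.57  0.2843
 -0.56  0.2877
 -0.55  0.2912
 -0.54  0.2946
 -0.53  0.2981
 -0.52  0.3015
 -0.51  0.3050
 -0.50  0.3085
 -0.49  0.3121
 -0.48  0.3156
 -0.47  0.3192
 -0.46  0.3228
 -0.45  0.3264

$2.41

σ√T = 0.31 × 0.4082 = 0.1266
d₁ = [ln(110/118) + (0.011 + 0.31²/2)·0.1667] / 0.1266 = [-0.0702 + 0.0098] / 0.1266 = -0.4770 ⇒ -0.48
d₂ = d₁ − σ√T = -0.4770 − 0.1266 = -0.6035 ⇒ -0.60
e^(−rT) = e^(−0.011·0.1667) = 0.9982
N(d₁) = N(-0.48) = 0.3156;  N(d₂) = N(-0.60) = 0.2743
C = 110·0.3156 − 118·0.9982·0.2743 = 34.7160 − 32.3091 = 2.4069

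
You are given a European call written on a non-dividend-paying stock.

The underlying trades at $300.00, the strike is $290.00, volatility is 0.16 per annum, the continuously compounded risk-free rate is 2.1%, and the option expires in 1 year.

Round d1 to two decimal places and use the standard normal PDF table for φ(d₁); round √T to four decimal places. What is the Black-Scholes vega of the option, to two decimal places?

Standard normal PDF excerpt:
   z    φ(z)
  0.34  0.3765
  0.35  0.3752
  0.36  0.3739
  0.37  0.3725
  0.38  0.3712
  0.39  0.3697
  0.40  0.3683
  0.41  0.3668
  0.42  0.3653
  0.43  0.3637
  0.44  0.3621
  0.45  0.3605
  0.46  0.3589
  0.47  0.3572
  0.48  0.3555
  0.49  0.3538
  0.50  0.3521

σ√T = 0.16·√1 = 0.1600
ln(S/K) + (r + σ²/2)T = ln(300/290) + (0.021 + 0.16²/2)·1 = 0.0339 + 0.0338 = 0.0677
d₁ = 0.0677 / 0.1600 = 0.4231 → 0.42
√T = √1 = 1.0000
φ(d₁) = φ(0.42) = 0.3653
vega = S·φ(d₁)·√T = 300·0.3653·1.0000 = 109.5900
(Vega is the same for a European call and put with the same parameters.)

109.59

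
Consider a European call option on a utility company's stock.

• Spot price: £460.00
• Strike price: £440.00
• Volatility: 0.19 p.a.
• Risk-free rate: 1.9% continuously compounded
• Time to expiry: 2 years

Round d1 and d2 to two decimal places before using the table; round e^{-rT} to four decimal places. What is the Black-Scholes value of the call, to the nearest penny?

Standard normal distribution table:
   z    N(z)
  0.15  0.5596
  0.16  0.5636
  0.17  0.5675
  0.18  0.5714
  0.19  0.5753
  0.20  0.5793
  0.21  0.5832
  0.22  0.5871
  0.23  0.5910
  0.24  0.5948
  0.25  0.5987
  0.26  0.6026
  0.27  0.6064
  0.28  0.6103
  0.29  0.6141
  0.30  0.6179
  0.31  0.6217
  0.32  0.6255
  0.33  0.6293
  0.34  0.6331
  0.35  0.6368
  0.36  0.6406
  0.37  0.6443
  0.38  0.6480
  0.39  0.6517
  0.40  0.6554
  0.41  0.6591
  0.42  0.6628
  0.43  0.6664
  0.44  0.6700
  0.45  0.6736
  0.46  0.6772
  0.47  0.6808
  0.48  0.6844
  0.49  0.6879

£67.81

σ√T = 0.19·√2 = 0.2687
d₁ = [ln(460/440) + (0.019 + 0.19²/2)·2] / 0.2687 = [0.0445 + 0.0741] / 0.2687 = 0.4412 ⇒ 0.44
d₂ = d₁ − σ√T = 0.4412 − 0.2687 = 0.1725 ⇒ 0.17
e^(−rT) = e^(−0.019·2) = 0.9627
N(d₁) = N(0.44) = 0.6700;  N(d₂) = N(0.17) = 0.5675
C = 460·0.6700 − 440·0.9627·0.5675 = 308.2000 − 240.3862 = 67.8138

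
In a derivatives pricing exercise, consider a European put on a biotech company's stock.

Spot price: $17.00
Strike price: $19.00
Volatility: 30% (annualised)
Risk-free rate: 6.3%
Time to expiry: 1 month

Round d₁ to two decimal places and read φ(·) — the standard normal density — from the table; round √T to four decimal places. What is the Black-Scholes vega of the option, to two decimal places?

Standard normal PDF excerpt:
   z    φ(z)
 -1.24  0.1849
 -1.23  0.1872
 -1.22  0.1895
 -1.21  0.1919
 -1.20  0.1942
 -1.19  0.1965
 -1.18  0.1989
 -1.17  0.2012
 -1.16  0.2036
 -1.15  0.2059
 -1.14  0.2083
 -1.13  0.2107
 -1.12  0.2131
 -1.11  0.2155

0.98

σ√T = 0.3 × 0.2887 = 0.0866
ln(S/K) + (r + σ²/2)T = ln(17/19) + (0.063 + 0.3²/2)·0.08333 = -0.1112 + 0.0090 = -0.1022
d₁ = -0.1022 / 0.0866 = -1.1804 ⇒ -1.18
√T = √0.08333 = 0.2887
φ(d₁) = φ(-1.18) = 0.1989
vega = S·φ(d₁)·√T = 17·0.1989·0.2887 = 0.9762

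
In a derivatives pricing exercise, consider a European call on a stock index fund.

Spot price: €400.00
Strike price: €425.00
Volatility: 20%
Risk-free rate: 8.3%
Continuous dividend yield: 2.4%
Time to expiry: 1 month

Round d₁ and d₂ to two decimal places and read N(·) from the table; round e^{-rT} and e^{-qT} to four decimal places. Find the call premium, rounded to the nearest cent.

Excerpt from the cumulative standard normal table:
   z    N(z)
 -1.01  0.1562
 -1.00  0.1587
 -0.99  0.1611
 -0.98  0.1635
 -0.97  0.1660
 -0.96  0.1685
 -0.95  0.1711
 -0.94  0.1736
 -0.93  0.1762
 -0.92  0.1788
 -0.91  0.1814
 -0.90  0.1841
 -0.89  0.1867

σ√T = 0.2·√0.08333 = 0.0577
ln(S/K) + (r − q + σ²/2)T = ln(400/425) + (0.083 − 0.024 + 0.2²/2)·0.08333 = -0.0606 + 0.0066 = -0.0540
d₁ = -0.0540 / 0.0577 = -0.9360 ≈ -0.94
d₂ = d₁ − σ√T = -0.9360 − 0.0577 = -0.9938 ≈ -0.99
e^(−qT) = e^(−0.024·0.08333) = 0.9980;  e^(−rT) = e^(−0.083·0.08333) = 0.9931
N(d₁) = N(-0.94) = 0.1736;  N(d₂) = N(-0.99) = 0.1611
C = 400·0.9980·0.1736 − 425·0.9931·0.1611 = 69.3011 − 67.9951 = 1.3060

€1.31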